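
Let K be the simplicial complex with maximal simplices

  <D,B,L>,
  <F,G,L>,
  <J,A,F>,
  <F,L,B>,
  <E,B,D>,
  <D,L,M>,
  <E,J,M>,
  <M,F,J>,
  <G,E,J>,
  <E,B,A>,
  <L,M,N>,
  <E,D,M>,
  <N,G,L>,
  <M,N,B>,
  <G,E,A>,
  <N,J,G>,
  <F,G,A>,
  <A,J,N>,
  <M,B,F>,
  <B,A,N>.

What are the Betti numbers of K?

Take the total order A < B < D < E < F < G < J < L < M < N on the vertex set. Then K (dimension 2) consists of the simplices:

  0-simplices (10): A, B, D, E, F, G, J, L, M, N
  1-simplices (30): AB, AE, AF, AG, AJ, AN, BD, BE, BF, BL, BM, BN, DE, DL, DM, EG, EJ, EM, FG, FJ, FL, FM, GJ, GL, GN, JM, JN, LM, LN, MN
  2-simplices (20): ABE, ABN, AEG, AFG, AFJ, AJN, BDE, BDL, BFL, BFM, BMN, DEM, DLM, EGJ, EJM, FGL, FJM, GJN, GLN, LMN

so the chain groups are C_0 ≅ Z^10, C_1 ≅ Z^30, C_2 ≅ Z^20.

The boundary map ∂_1: C_1 → C_0 maps an edge to its endpoints' difference, ∂[p,q] = q − p.
This gives a 10×30 integer matrix of rank 9; reducing to Smith normal form yields diagonal entries (1,1,1,1,1,1,1,1,1).

Boundary ∂_2: C_2 → C_1 sends each 2-simplex [p,q,r] to [q,r] − [p,r] + [p,q]. For instance
  ∂BDE = DE − BE + BD,
  ∂BMN = MN − BN + BM.
The resulting 30×20 matrix has rank 20, and its Smith normal form has invariant factors (1,1,1,1,1,1,1,1,1,1,1,1,1,1,1,1,1,1,1,2).

Computing H_k = (kernel of ∂_k) / (image of ∂_{k+1}):

  H_0: rank C_0 − rank ∂_1 = 10 − 9 = 1, and the invariant factors of ∂_1 are all 1, so H_0 ≅ Z.
  H_1: rank ker ∂_1 − rank ∂_2 = (30 − 9) − 20 = 1, and ∂_2 has invariant factor 2 > 1, so H_1 ≅ Z ⊕ Z/2Z.
  H_2: rank ker ∂_2 − rank ∂_3 = (20 − 20) − 0 = 0, and there is no ∂_3, so H_2 ≅ 0.

(K is a triangulation of the Klein bottle.)

Hence the Betti numbers are b_0 = 1, b_1 = 1, b_2 = 0.

b_0 = 1, b_1 = 1, b_2 = 0.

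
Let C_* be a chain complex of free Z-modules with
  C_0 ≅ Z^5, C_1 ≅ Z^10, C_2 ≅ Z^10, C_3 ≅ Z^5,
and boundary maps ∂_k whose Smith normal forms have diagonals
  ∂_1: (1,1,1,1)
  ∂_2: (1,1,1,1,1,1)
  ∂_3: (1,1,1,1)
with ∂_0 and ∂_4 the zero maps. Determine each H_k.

H_0 ≅ Z,  H_1 = 0,  H_2 = 0,  H_3 ≅ Z.

H_0: b_0 = 5 − 0 − 4 = 1; torsion from ∂_1 factors > 1: none. So H_0 ≅ Z.
H_1: b_1 = 10 − 4 − 6 = 0; torsion from ∂_2 factors > 1: none. So H_1 ≅ 0.
H_2: b_2 = 10 − 6 − 4 = 0; torsion from ∂_3 factors > 1: none. So H_2 ≅ 0.
H_3: b_3 = 5 − 4 − 0 = 1; torsion from ∂_4 factors > 1: none. So H_3 ≅ Z.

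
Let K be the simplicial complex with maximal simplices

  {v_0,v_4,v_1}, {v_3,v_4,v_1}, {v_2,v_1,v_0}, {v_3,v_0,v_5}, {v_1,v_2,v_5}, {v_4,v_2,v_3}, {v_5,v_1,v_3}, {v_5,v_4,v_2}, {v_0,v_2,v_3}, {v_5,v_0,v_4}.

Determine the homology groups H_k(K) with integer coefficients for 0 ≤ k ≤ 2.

H_0 ≅ Z,  H_1 ≅ Z/2,  H_2 = 0.

K has 6 vertices, 15 edges, 10 triangles.
rank ∂_0 = 0, rank ∂_1 = 5 ⇒ b_0 = 6 − 0 − 5 = 1; all invariant factors of ∂_1 are 1 so no torsion. So H_0 = Z.
rank ∂_1 = 5, rank ∂_2 = 10 ⇒ b_1 = 15 − 5 − 10 = 0; ∂_2 has invariant factor(s) [2] giving torsion. So H_1 = Z/2.
rank ∂_2 = 10, rank ∂_3 = 0 ⇒ b_2 = 10 − 10 − 0 = 0. So H_2 = 0.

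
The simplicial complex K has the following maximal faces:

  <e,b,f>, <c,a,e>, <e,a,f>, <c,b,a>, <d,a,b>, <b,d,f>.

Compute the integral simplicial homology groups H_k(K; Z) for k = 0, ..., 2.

H_0 = Z,  H_1 = Z,  H_2 = 0.

We work with the vertex ordering a < b < c < d < e < f. The simplices of K, each written with vertices in increasing order, are:

  0-simplices (6): a, b, c, d, e, f
  1-simplices (12): ab, ac, ad, ae, af, bc, bd, be, bf, ce, df, ef
  2-simplices (6): abc, abd, ace, aef, bdf, bef

Hence C_0 ≅ Z^6, C_1 ≅ Z^12, C_2 ≅ Z^6.

∂_1: C_1 → C_0 sends each edge [p,q] (with p < q) to q − p. For instance
  ∂df = f − d.
As a 6×12 matrix over Z this has rank 5, with invariant factors (1,1,1,1,1).

The boundary map ∂_2: C_2 → C_1 maps a triangle to the signed sum of its edges. For instance
  ∂ace = ce − ae + ac,
  ∂abd = bd − ad + ab.
The 12×6 boundary matrix has rank 6 and Smith normal form diag(1,1,1,1,1,1).

Now H_k = ker ∂_k / im ∂_{k+1}, so:

  H_0: rank C_0 − rank ∂_1 = 6 − 5 = 1, and the invariant factors of ∂_1 are all 1, so H_0 = Z.
  H_1: rank ker ∂_1 − rank ∂_2 = (12 − 5) − 6 = 1, and the invariant factors of ∂_2 are all 1, so H_1 = Z.
  H_2: rank ker ∂_2 − rank ∂_3 = (6 − 6) − 0 = 0, and there is no ∂_3, so H_2 = 0.

As a check, the Euler characteristic is 6 − 12 + 6 = 0, which agrees with 1 − 1 + 0 = 0.
(K is a triangulation of the cylinder S^1 x I.)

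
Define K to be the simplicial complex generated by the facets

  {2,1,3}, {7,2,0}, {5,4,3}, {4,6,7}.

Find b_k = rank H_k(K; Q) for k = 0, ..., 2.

b_0 = 1, b_1 = 1, b_2 = 0.

We work with the vertex ordering 0 < 1 < 2 < 3 < 4 < 5 < 6 < 7. The simplices of K, each written with vertices in increasing order, are:

  0-simplices (8): [0], [1], [2], [3], [4], [5], [6], [7]
  1-simplices (12): [0,2], [0,7], [1,2], [1,3], [2,3], [2,7], [3,4], [3,5], [4,5], [4,6], [4,7], [6,7]
  2-simplices (4): [0,2,7], [1,2,3], [3,4,5], [4,6,7]

so the chain groups are C_0 ≅ Z^8, C_1 ≅ Z^12, C_2 ≅ Z^4.

The boundary map ∂_1: C_1 → C_0 sends each edge [p,q] (with p < q) to q − p. For instance
  ∂[1,3] = [3] − [1].
As a 8×12 matrix over Z this has rank 7, with invariant factors (1,1,1,1,1,1,1).

∂_2: C_2 → C_1 sends each 2-simplex [p,q,r] to [q,r] − [p,r] + [p,q]. For instance
  ∂[0,2,7] = [2,7] − [0,7] + [0,2],
  ∂[4,6,7] = [6,7] − [4,7] + [4,6].
As a 12×4 matrix over Z this has rank 4, with invariant factors (1,1,1,1).

Computing H_k = (kernel of ∂_k) / (image of ∂_{k+1}):

  H_0: rank C_0 − rank ∂_1 = 8 − 7 = 1, and the invariant factors of ∂_1 are all 1, so H_0 = Z.
  H_1: rank ker ∂_1 − rank ∂_2 = (12 − 7) − 4 = 1, and the invariant factors of ∂_2 are all 1, so H_1 = Z.
  H_2: rank ker ∂_2 − rank ∂_3 = (4 − 4) − 0 = 0, and there is no ∂_3, so H_2 = 0.

As a check, the Euler characteristic is 8 − 12 + 4 = 0, which agrees with 1 − 1 + 0 = 0.

Hence the Betti numbers are b_0 = 1, b_1 = 1, b_2 = 0.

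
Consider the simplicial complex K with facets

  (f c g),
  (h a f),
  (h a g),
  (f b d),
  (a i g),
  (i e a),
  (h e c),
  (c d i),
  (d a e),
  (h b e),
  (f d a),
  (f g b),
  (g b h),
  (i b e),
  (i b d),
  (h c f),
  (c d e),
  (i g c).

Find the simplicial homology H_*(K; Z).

H_0 = Z,  H_1 = Z ⊕ Z/2Z,  H_2 = 0.

Fix the vertex order a < b < c < d < e < f < g < h < i and write every simplex with vertices in increasing order. Then dim K = 2 and the simplices of K are:

  0-simplices (9): a, b, c, d, e, f, g, h, i
  1-simplices (27): ad, ae, af, ag, ah, ai, bd, be, bf, bg, bh, bi, cd, ce, cf, cg, ch, ci, de, df, di, eh, ei, fg, fh, gh, gi
  2-simplices (18): ade, adf, aei, afh, agh, agi, bdf, bdi, beh, bei, bfg, bgh, cde, cdi, ceh, cfg, cfh, cgi

giving chain groups C_0 ≅ Z^9, C_1 ≅ Z^27, C_2 ≅ Z^18.

Boundary ∂_1: C_1 → C_0 is given by ∂[p,q] = [q] − [p]. For instance
  ∂ad = d − a.
This gives a 9×27 integer matrix of rank 8; reducing to Smith normal form yields diagonal entries (1,1,1,1,1,1,1,1).

∂_2: C_2 → C_1 acts by ∂[p,q,r] = [q,r] − [p,r] + [p,q]. For instance
  ∂agh = gh − ah + ag,
  ∂afh = fh − ah + af.
The resulting 27×18 matrix has rank 18, and its Smith normal form has invariant factors (1,1,1,1,1,1,1,1,1,1,1,1,1,1,1,1,1,2).

From H_k ≅ ker(∂_k) / im(∂_{k+1}) we obtain:

  H_0: rank C_0 − rank ∂_1 = 9 − 8 = 1, and the invariant factors of ∂_1 are all 1, so H_0 = Z.
  H_1: rank ker ∂_1 − rank ∂_2 = (27 − 8) − 18 = 1, and ∂_2 has invariant factor 2 > 1, so H_1 = Z ⊕ Z/2Z.
  H_2: rank ker ∂_2 − rank ∂_3 = (18 − 18) − 0 = 0, and there is no ∂_3, so H_2 = 0.

(K is a triangulation of the Klein bottle.)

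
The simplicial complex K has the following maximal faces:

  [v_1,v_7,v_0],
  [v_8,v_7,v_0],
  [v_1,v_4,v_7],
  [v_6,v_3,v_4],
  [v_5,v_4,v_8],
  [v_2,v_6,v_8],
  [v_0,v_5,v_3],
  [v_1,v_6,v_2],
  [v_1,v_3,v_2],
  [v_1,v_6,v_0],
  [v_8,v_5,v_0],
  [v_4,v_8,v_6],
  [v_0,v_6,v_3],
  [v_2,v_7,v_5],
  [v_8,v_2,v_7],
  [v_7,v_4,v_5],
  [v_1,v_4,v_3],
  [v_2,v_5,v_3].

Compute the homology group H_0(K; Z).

Fix the vertex order v_0 < v_1 < v_2 < v_3 < v_4 < v_5 < v_6 < v_7 < v_8 and write every simplex with vertices in increasing order. Then dim K = 2 and the simplices of K are:

  0-simplices (9): [v_0], [v_1], [v_2], [v_3], [v_4], [v_5], [v_6], [v_7], [v_8]
  1-simplices (27): (27 of them)
  2-simplices (18): (18 of them)

Hence C_0 ≅ Z^9, C_1 ≅ Z^27, C_2 ≅ Z^18.

The boundary map ∂_1: C_1 → C_0 is given by ∂[p,q] = [q] − [p]. For instance
  ∂[v_2,v_6] = [v_6] − [v_2].
This gives a 9×27 integer matrix of rank 8; reducing to Smith normal form yields diagonal entries (1,1,1,1,1,1,1,1).

Boundary ∂_2: C_2 → C_1 sends each 2-simplex [p,q,r] to [q,r] − [p,r] + [p,q]. For instance
  ∂[v_1,v_2,v_3] = [v_2,v_3] − [v_1,v_3] + [v_1,v_2],
  ∂[v_1,v_3,v_4] = [v_3,v_4] − [v_1,v_4] + [v_1,v_3].
As a 27×18 matrix over Z this has rank 18, with invariant factors (1,1,1,1,1,1,1,1,1,1,1,1,1,1,1,1,1,2).

From H_k ≅ ker(∂_k) / im(∂_{k+1}) we obtain:

  H_0: rank C_0 − rank ∂_1 = 9 − 8 = 1, and the invariant factors of ∂_1 are all 1, so H_0 = Z.

H_0 ≅ Z.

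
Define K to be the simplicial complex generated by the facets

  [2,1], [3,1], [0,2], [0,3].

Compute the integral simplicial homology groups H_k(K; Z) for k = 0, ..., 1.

H_0 = Z,  H_1 = Z.

Fix the vertex order 0 < 1 < 2 < 3 and write every simplex with vertices in increasing order. Then dim K = 1 and the simplices of K are:

  0-simplices (4): [0], [1], [2], [3]
  1-simplices (4): [0,2], [0,3], [1,2], [1,3]

so the chain groups are C_0 ≅ Z^4, C_1 ≅ Z^4.

The boundary map ∂_1: C_1 → C_0 maps an edge to its endpoints' difference, ∂[p,q] = q − p. For instance
  ∂[0,3] = [3] − [0].
As a 4×4 matrix over Z this has rank 3, with invariant factors (1,1,1).

Computing H_k = (kernel of ∂_k) / (image of ∂_{k+1}):

  H_0: rank C_0 − rank ∂_1 = 4 − 3 = 1, and the invariant factors of ∂_1 are all 1, so H_0 = Z.
  H_1: rank ker ∂_1 − rank ∂_2 = (4 − 3) − 0 = 1, and there is no ∂_2, so H_1 = Z.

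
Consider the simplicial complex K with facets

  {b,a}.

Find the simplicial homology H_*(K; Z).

H_0 = Z,  H_1 = 0.

Order the vertices as a < b. Listing each simplex with vertices in this order, K has dimension 1 with simplices:

  0-simplices (2): a, b
  1-simplices (1): ab

Hence C_0 ≅ Z^2, C_1 ≅ Z^1.

Boundary ∂_1: C_1 → C_0 maps an edge to its endpoints' difference, ∂[p,q] = q − p. For instance
  ∂ab = b − a.
As a 2×1 matrix over Z this has rank 1, with invariant factors (1).

Now H_k = ker ∂_k / im ∂_{k+1}, so:

  H_0: rank C_0 − rank ∂_1 = 2 − 1 = 1, and the invariant factors of ∂_1 are all 1, so H_0 = Z.
  H_1: rank ker ∂_1 − rank ∂_2 = (1 − 1) − 0 = 0, and there is no ∂_2, so H_1 = 0.

As a check, the Euler characteristic is 2 − 1 = 1, which agrees with 1 − 0 = 1.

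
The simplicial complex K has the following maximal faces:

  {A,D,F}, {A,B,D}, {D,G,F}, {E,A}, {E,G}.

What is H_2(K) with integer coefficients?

Order the vertices as A < B < D < E < F < G. Listing each simplex with vertices in this order, K has dimension 2 with simplices:

  0-simplices (6): A, B, D, E, F, G
  1-simplices (9): AB, AD, AE, AF, BD, DF, DG, EG, FG
  2-simplices (3): ABD, ADF, DFG

Hence C_0 ≅ Z^6, C_1 ≅ Z^9, C_2 ≅ Z^3.

The boundary map ∂_1: C_1 → C_0 maps an edge to its endpoints' difference, ∂[p,q] = q − p. For instance
  ∂AE = E − A.
The 6×9 boundary matrix has rank 5 and Smith normal form diag(1,1,1,1,1).

Boundary ∂_2: C_2 → C_1 maps a triangle to the signed sum of its edges. For instance
  ∂ADF = DF − AF + AD,
  ∂ABD = BD − AD + AB.
As a 9×3 matrix over Z this has rank 3, with invariant factors (1,1,1).

Now H_k = ker ∂_k / im ∂_{k+1}, so:

  H_2: rank ker ∂_2 − rank ∂_3 = (3 − 3) − 0 = 0, and there is no ∂_3, so H_2 ≅ 0.

H_2 ≅ 0.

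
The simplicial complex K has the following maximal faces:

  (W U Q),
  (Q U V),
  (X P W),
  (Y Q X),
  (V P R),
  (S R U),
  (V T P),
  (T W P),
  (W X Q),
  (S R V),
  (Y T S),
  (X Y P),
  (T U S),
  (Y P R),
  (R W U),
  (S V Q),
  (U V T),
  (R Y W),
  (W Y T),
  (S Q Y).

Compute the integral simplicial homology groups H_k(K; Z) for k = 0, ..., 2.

Take the total order P < Q < R < S < T < U < V < W < X < Y on the vertex set. Then K (dimension 2) consists of the simplices:

  0-simplices (10): P, Q, R, S, T, U, V, W, X, Y
  1-simplices (30): PR, PT, PV, PW, PX, PY, QS, QU, QV, QW, QX, QY, RS, RU, RV, RW, RY, ST, SU, SV, SY, TU, TV, TW, TY, UV, UW, WX, WY, XY
  2-simplices (20): PRV, PRY, PTV, PTW, PWX, PXY, QSV, QSY, QUV, QUW, QWX, QXY, RSU, RSV, RUW, RWY, STU, STY, TUV, TWY

giving chain groups C_0 ≅ Z^10, C_1 ≅ Z^30, C_2 ≅ Z^20.

Boundary ∂_1: C_1 → C_0 is given by ∂[p,q] = [q] − [p].
This gives a 10×30 integer matrix of rank 9; reducing to Smith normal form yields diagonal entries (1,1,1,1,1,1,1,1,1).

The boundary map ∂_2: C_2 → C_1 maps a triangle to the signed sum of its edges. For instance
  ∂PTV = TV − PV + PT,
  ∂PTW = TW − PW + PT.
The resulting 30×20 matrix has rank 20, and its Smith normal form has invariant factors (1,1,1,1,1,1,1,1,1,1,1,1,1,1,1,1,1,1,1,2).

From H_k ≅ ker(∂_k) / im(∂_{k+1}) we obtain:

  H_0: rank C_0 − rank ∂_1 = 10 − 9 = 1, and the invariant factors of ∂_1 are all 1, so H_0 ≅ Z.
  H_1: rank ker ∂_1 − rank ∂_2 = (30 − 9) − 20 = 1, and ∂_2 has invariant factor 2 > 1, so H_1 ≅ Z ⊕ Z/2.
  H_2: rank ker ∂_2 − rank ∂_3 = (20 − 20) − 0 = 0, and there is no ∂_3, so H_2 ≅ 0.

H_0 ≅ Z,  H_1 ≅ Z ⊕ Z/2,  H_2 = 0.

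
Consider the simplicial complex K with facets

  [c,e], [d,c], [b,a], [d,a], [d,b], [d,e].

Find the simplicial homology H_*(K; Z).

H_0 ≅ Z,  H_1 ≅ Z^2.

Take the total order a < b < c < d < e on the vertex set. Then K (dimension 1) consists of the simplices:

  0-simplices (5): a, b, c, d, e
  1-simplices (6): ab, ad, bd, cd, ce, de

giving chain groups C_0 ≅ Z^5, C_1 ≅ Z^6.

The boundary map ∂_1: C_1 → C_0 is given by ∂[p,q] = [q] − [p]. For instance
  ∂bd = d − b.
As a 5×6 matrix over Z this has rank 4, with invariant factors (1,1,1,1).

Now H_k = ker ∂_k / im ∂_{k+1}, so:

  H_0: rank C_0 − rank ∂_1 = 5 − 4 = 1, and the invariant factors of ∂_1 are all 1, so H_0 ≅ Z.
  H_1: rank ker ∂_1 − rank ∂_2 = (6 − 4) − 0 = 2, and there is no ∂_2, so H_1 ≅ Z^2.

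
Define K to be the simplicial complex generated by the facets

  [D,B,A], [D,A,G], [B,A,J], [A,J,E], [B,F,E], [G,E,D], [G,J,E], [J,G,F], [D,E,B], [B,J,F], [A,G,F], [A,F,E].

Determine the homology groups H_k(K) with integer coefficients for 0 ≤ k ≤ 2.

Take the total order A < B < D < E < F < G < J on the vertex set. Then K (dimension 2) consists of the simplices:

  0-simplices (7): A, B, D, E, F, G, J
  1-simplices (18): AB, AD, AE, AF, AG, AJ, BD, BE, BF, BJ, DE, DG, EF, EG, EJ, FG, FJ, GJ
  2-simplices (12): ABD, ABJ, ADG, AEF, AEJ, AFG, BDE, BEF, BFJ, DEG, EGJ, FGJ

Hence C_0 ≅ Z^7, C_1 ≅ Z^18, C_2 ≅ Z^12.

∂_1: C_1 → C_0 is given by ∂[p,q] = [q] − [p]. For instance
  ∂AE = E − A.
As a 7×18 matrix over Z this has rank 6, with invariant factors (1,1,1,1,1,1).

The boundary map ∂_2: C_2 → C_1 acts by ∂[p,q,r] = [q,r] − [p,r] + [p,q]. For instance
  ∂AEF = EF − AF + AE,
  ∂ABJ = BJ − AJ + AB.
The resulting 18×12 matrix has rank 12, and its Smith normal form has invariant factors (1,1,1,1,1,1,1,1,1,1,1,2).

Computing H_k = (kernel of ∂_k) / (image of ∂_{k+1}):

  H_0: rank C_0 − rank ∂_1 = 7 − 6 = 1, and the invariant factors of ∂_1 are all 1, so H_0 = Z.
  H_1: rank ker ∂_1 − rank ∂_2 = (18 − 6) − 12 = 0, and ∂_2 has invariant factor 2 > 1, so H_1 = Z/2Z.
  H_2: rank ker ∂_2 − rank ∂_3 = (12 − 12) − 0 = 0, and there is no ∂_3, so H_2 = 0.

H_0 = Z,  H_1 = Z/2Z,  H_2 = 0.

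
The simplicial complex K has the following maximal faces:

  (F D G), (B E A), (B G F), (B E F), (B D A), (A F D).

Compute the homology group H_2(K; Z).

H_2 ≅ 0.

Order the vertices as A < B < D < E < F < G. Listing each simplex with vertices in this order, K has dimension 2 with simplices:

  0-simplices (6): A, B, D, E, F, G
  1-simplices (12): AB, AD, AE, AF, BD, BE, BF, BG, DF, DG, EF, FG
  2-simplices (6): ABD, ABE, ADF, BEF, BFG, DFG

Hence C_0 ≅ Z^6, C_1 ≅ Z^12, C_2 ≅ Z^6.

The boundary map ∂_1: C_1 → C_0 sends each edge [p,q] (with p < q) to q − p.
The 6×12 boundary matrix has rank 5 and Smith normal form diag(1,1,1,1,1).

The boundary map ∂_2: C_2 → C_1 maps a triangle to the signed sum of its edges. For instance
  ∂BFG = FG − BG + BF,
  ∂BEF = EF − BF + BE.
As a 12×6 matrix over Z this has rank 6, with invariant factors (1,1,1,1,1,1).

Computing H_k = (kernel of ∂_k) / (image of ∂_{k+1}):

  H_2: rank ker ∂_2 − rank ∂_3 = (6 − 6) − 0 = 0, and there is no ∂_3, so H_2 = 0.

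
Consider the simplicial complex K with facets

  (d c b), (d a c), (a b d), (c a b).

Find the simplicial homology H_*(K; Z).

H_0 = Z,  H_1 = 0,  H_2 = Z.

We work with the vertex ordering a < b < c < d. The simplices of K, each written with vertices in increasing order, are:

  0-simplices (4): a, b, c, d
  1-simplices (6): ab, ac, ad, bc, bd, cd
  2-simplices (4): abc, abd, acd, bcd

so the chain groups are C_0 ≅ Z^4, C_1 ≅ Z^6, C_2 ≅ Z^4.

The boundary map ∂_1: C_1 → C_0 maps an edge to its endpoints' difference, ∂[p,q] = q − p. For instance
  ∂bc = c − b.
This gives a 4×6 integer matrix of rank 3; reducing to Smith normal form yields diagonal entries (1,1,1).

Boundary ∂_2: C_2 → C_1 maps a triangle to the signed sum of its edges. For instance
  ∂abd = bd − ad + ab,
  ∂acd = cd − ad + ac.
The 6×4 boundary matrix has rank 3 and Smith normal form diag(1,1,1).

From H_k ≅ ker(∂_k) / im(∂_{k+1}) we obtain:

  H_0: rank C_0 − rank ∂_1 = 4 − 3 = 1, and the invariant factors of ∂_1 are all 1, so H_0 ≅ Z.
  H_1: rank ker ∂_1 − rank ∂_2 = (6 − 3) − 3 = 0, and the invariant factors of ∂_2 are all 1, so H_1 ≅ 0.
  H_2: rank ker ∂_2 − rank ∂_3 = (4 − 3) − 0 = 1, and there is no ∂_3, so H_2 ≅ Z.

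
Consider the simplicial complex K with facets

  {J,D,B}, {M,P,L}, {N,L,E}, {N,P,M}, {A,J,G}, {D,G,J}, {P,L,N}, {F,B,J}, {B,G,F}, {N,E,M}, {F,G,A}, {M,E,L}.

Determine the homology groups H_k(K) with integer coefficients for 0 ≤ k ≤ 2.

H_0 = Z^2,  H_1 = Z,  H_2 = Z.

Order the vertices as A < B < D < E < F < G < J < L < M < N < P. Listing each simplex with vertices in this order, K has dimension 2 with simplices:

  0-simplices (11): A, B, D, E, F, G, J, L, M, N, P
  1-simplices (21): AF, AG, AJ, BD, BF, BG, BJ, DG, DJ, EL, EM, EN, FG, FJ, GJ, LM, LN, LP, MN, MP, NP
  2-simplices (12): AFG, AGJ, BDJ, BFG, BFJ, DGJ, ELM, ELN, EMN, LMP, LNP, MNP

Hence C_0 ≅ Z^11, C_1 ≅ Z^21, C_2 ≅ Z^12.

∂_1: C_1 → C_0 maps an edge to its endpoints' difference, ∂[p,q] = q − p.
This gives a 11×21 integer matrix of rank 9; reducing to Smith normal form yields diagonal entries (1,1,1,1,1,1,1,1,1).

Boundary ∂_2: C_2 → C_1 acts by ∂[p,q,r] = [q,r] − [p,r] + [p,q]. For instance
  ∂BFG = FG − BG + BF,
  ∂EMN = MN − EN + EM.
The resulting 21×12 matrix has rank 11, and its Smith normal form has invariant factors (1,1,1,1,1,1,1,1,1,1,1).

Now H_k = ker ∂_k / im ∂_{k+1}, so:

  H_0: rank C_0 − rank ∂_1 = 11 − 9 = 2, and the invariant factors of ∂_1 are all 1, so H_0 = Z^2.
  H_1: rank ker ∂_1 − rank ∂_2 = (21 − 9) − 11 = 1, and the invariant factors of ∂_2 are all 1, so H_1 = Z.
  H_2: rank ker ∂_2 − rank ∂_3 = (12 − 11) − 0 = 1, and there is no ∂_3, so H_2 = Z.

(K is a triangulation of the disjoint union of the cylinder S^1 x I and the 2-sphere S^2.)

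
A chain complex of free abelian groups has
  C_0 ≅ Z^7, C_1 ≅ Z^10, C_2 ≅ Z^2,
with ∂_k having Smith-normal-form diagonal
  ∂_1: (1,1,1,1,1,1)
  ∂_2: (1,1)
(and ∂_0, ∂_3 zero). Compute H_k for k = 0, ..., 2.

H_0: b_0 = 7 − 0 − 6 = 1; torsion from ∂_1 factors > 1: none. So H_0 = Z.
H_1: b_1 = 10 − 6 − 2 = 2; torsion from ∂_2 factors > 1: none. So H_1 = Z^2.
H_2: b_2 = 2 − 2 − 0 = 0; torsion from ∂_3 factors > 1: none. So H_2 = 0.

H_0 = Z,  H_1 = Z^2,  H_2 = 0.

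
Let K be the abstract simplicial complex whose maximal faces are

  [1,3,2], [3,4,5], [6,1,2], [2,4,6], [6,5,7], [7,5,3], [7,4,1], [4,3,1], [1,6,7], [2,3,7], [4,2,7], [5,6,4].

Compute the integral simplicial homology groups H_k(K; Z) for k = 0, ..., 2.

K has 7 vertices, 18 edges, 12 triangles.
rank ∂_0 = 0, rank ∂_1 = 6 ⇒ b_0 = 7 − 0 − 6 = 1; all invariant factors of ∂_1 are 1 so no torsion. So H_0 = Z.
rank ∂_1 = 6, rank ∂_2 = 12 ⇒ b_1 = 18 − 6 − 12 = 0; ∂_2 has invariant factor(s) [2] giving torsion. So H_1 = Z/2Z.
rank ∂_2 = 12, rank ∂_3 = 0 ⇒ b_2 = 12 − 12 − 0 = 0. So H_2 = 0.

H_0 ≅ Z,  H_1 ≅ Z/2Z,  H_2 = 0.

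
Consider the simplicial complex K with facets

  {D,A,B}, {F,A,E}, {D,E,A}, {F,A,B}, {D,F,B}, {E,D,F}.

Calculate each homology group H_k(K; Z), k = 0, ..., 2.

We work with the vertex ordering A < B < D < E < F. The simplices of K, each written with vertices in increasing order, are:

  0-simplices (5): A, B, D, E, F
  1-simplices (9): AB, AD, AE, AF, BD, BF, DE, DF, EF
  2-simplices (6): ABD, ABF, ADE, AEF, BDF, DEF

Hence C_0 ≅ Z^5, C_1 ≅ Z^9, C_2 ≅ Z^6.

The boundary map ∂_1: C_1 → C_0 is given by ∂[p,q] = [q] − [p].
The 5×9 boundary matrix has rank 4 and Smith normal form diag(1,1,1,1).

∂_2: C_2 → C_1 acts by ∂[p,q,r] = [q,r] − [p,r] + [p,q]. For instance
  ∂DEF = EF − DF + DE,
  ∂AEF = EF − AF + AE.
The 9×6 boundary matrix has rank 5 and Smith normal form diag(1,1,1,1,1).

Now H_k = ker ∂_k / im ∂_{k+1}, so:

  H_0: rank C_0 − rank ∂_1 = 5 − 4 = 1, and the invariant factors of ∂_1 are all 1, so H_0 ≅ Z.
  H_1: rank ker ∂_1 − rank ∂_2 = (9 − 4) − 5 = 0, and the invariant factors of ∂_2 are all 1, so H_1 ≅ 0.
  H_2: rank ker ∂_2 − rank ∂_3 = (6 − 5) − 0 = 1, and there is no ∂_3, so H_2 ≅ Z.

As a check, the Euler characteristic is 5 − 9 + 6 = 2, which agrees with 1 − 0 + 1 = 2.

H_0 ≅ Z,  H_1 = 0,  H_2 ≅ Z.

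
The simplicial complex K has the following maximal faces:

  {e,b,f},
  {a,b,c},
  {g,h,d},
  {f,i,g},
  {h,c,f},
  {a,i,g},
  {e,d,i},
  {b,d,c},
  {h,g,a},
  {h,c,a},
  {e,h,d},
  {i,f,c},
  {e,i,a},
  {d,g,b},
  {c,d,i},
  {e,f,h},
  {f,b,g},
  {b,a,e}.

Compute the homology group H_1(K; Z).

H_1 = Z^2.

Fix the vertex order a < b < c < d < e < f < g < h < i and write every simplex with vertices in increasing order. Then dim K = 2 and the simplices of K are:

  0-simplices (9): a, b, c, d, e, f, g, h, i
  1-simplices (27): ab, ac, ae, ag, ah, ai, bc, bd, be, bf, bg, cd, cf, ch, ci, de, dg, dh, di, ef, eh, ei, fg, fh, fi, gh, gi
  2-simplices (18): abc, abe, ach, aei, agh, agi, bcd, bdg, bef, bfg, cdi, cfh, cfi, deh, dei, dgh, efh, fgi

Hence C_0 ≅ Z^9, C_1 ≅ Z^27, C_2 ≅ Z^18.

∂_1: C_1 → C_0 sends each edge [p,q] (with p < q) to q − p.
This gives a 9×27 integer matrix of rank 8; reducing to Smith normal form yields diagonal entries (1,1,1,1,1,1,1,1).

∂_2: C_2 → C_1 maps a triangle to the signed sum of its edges. For instance
  ∂fgi = gi − fi + fg,
  ∂aei = ei − ai + ae.
This gives a 27×18 integer matrix of rank 17; reducing to Smith normal form yields diagonal entries (1,1,1,1,1,1,1,1,1,1,1,1,1,1,1,1,1).

Reading off H_k = ker ∂_k / im ∂_{k+1}:

  H_1: rank ker ∂_1 − rank ∂_2 = (27 − 8) − 17 = 2, and the invariant factors of ∂_2 are all 1, so H_1 = Z^2.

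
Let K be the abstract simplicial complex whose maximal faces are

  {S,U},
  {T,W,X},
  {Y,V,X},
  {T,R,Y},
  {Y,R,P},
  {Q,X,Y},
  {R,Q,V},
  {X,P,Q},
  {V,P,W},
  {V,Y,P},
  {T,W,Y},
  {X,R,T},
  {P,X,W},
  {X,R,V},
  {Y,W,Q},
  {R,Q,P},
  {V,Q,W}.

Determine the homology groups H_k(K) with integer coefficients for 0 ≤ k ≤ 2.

H_0 = Z^2,  H_1 = Z^2,  H_2 = Z.

K has 10 vertices, 25 edges, 16 triangles.
rank ∂_0 = 0, rank ∂_1 = 8 ⇒ b_0 = 10 − 0 − 8 = 2; all invariant factors of ∂_1 are 1 so no torsion. So H_0 = Z^2.
rank ∂_1 = 8, rank ∂_2 = 15 ⇒ b_1 = 25 − 8 − 15 = 2; all invariant factors of ∂_2 are 1 so no torsion. So H_1 = Z^2.
rank ∂_2 = 15, rank ∂_3 = 0 ⇒ b_2 = 16 − 15 − 0 = 1. So H_2 = Z.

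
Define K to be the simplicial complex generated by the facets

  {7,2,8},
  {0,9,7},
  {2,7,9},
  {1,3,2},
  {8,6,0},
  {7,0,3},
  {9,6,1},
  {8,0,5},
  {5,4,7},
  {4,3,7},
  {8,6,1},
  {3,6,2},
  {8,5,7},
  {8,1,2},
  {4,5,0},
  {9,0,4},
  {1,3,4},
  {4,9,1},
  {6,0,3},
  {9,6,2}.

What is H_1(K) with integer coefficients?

K has 10 vertices, 30 edges, 20 triangles.
rank ∂_1 = 9, rank ∂_2 = 20 ⇒ b_1 = 30 − 9 − 20 = 1; ∂_2 has invariant factor(s) [2] giving torsion. So H_1 ≅ Z ⊕ Z/2Z.

H_1 = Z ⊕ Z/2Z.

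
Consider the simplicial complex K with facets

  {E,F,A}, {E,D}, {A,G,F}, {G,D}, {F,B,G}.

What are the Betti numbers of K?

Fix the vertex order A < B < D < E < F < G and write every simplex with vertices in increasing order. Then dim K = 2 and the simplices of K are:

  0-simplices (6): A, B, D, E, F, G
  1-simplices (9): AE, AF, AG, BF, BG, DE, DG, EF, FG
  2-simplices (3): AEF, AFG, BFG

giving chain groups C_0 ≅ Z^6, C_1 ≅ Z^9, C_2 ≅ Z^3.

The boundary map ∂_1: C_1 → C_0 sends each edge [p,q] (with p < q) to q − p.
The 6×9 boundary matrix has rank 5 and Smith normal form diag(1,1,1,1,1).

Boundary ∂_2: C_2 → C_1 sends each 2-simplex [p,q,r] to [q,r] − [p,r] + [p,q]. For instance
  ∂AFG = FG − AG + AF,
  ∂AEF = EF − AF + AE.
As a 9×3 matrix over Z this has rank 3, with invariant factors (1,1,1).

Reading off H_k = ker ∂_k / im ∂_{k+1}:

  H_0: rank C_0 − rank ∂_1 = 6 − 5 = 1, and the invariant factors of ∂_1 are all 1, so H_0 ≅ Z.
  H_1: rank ker ∂_1 − rank ∂_2 = (9 − 5) − 3 = 1, and the invariant factors of ∂_2 are all 1, so H_1 ≅ Z.
  H_2: rank ker ∂_2 − rank ∂_3 = (3 − 3) − 0 = 0, and there is no ∂_3, so H_2 ≅ 0.

Hence the Betti numbers are b_0 = 1, b_1 = 1, b_2 = 0.

b_0 = 1, b_1 = 1, b_2 = 0.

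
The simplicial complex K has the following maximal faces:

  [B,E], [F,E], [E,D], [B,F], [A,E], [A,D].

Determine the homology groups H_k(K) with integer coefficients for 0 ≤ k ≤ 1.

H_0 ≅ Z,  H_1 ≅ Z^2.

Take the total order A < B < D < E < F on the vertex set. Then K (dimension 1) consists of the simplices:

  0-simplices (5): A, B, D, E, F
  1-simplices (6): AD, AE, BE, BF, DE, EF

giving chain groups C_0 ≅ Z^5, C_1 ≅ Z^6.

∂_1: C_1 → C_0 is given by ∂[p,q] = [q] − [p]. For instance
  ∂AE = E − A.
The resulting 5×6 matrix has rank 4, and its Smith normal form has invariant factors (1,1,1,1).

Computing H_k = (kernel of ∂_k) / (image of ∂_{k+1}):

  H_0: rank C_0 − rank ∂_1 = 5 − 4 = 1, and the invariant factors of ∂_1 are all 1, so H_0 = Z.
  H_1: rank ker ∂_1 − rank ∂_2 = (6 − 4) − 0 = 2, and there is no ∂_2, so H_1 = Z^2.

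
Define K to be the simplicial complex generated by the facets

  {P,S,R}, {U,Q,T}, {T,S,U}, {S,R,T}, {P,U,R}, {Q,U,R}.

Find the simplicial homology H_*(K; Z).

H_0 ≅ Z,  H_1 ≅ Z,  H_2 = 0.

Fix the vertex order P < Q < R < S < T < U and write every simplex with vertices in increasing order. Then dim K = 2 and the simplices of K are:

  0-simplices (6): P, Q, R, S, T, U
  1-simplices (12): PR, PS, PU, QR, QT, QU, RS, RT, RU, ST, SU, TU
  2-simplices (6): PRS, PRU, QRU, QTU, RST, STU

giving chain groups C_0 ≅ Z^6, C_1 ≅ Z^12, C_2 ≅ Z^6.

∂_1: C_1 → C_0 maps an edge to its endpoints' difference, ∂[p,q] = q − p. For instance
  ∂ST = T − S.
The 6×12 boundary matrix has rank 5 and Smith normal form diag(1,1,1,1,1).

∂_2: C_2 → C_1 sends each 2-simplex [p,q,r] to [q,r] − [p,r] + [p,q]. For instance
  ∂QTU = TU − QU + QT,
  ∂PRU = RU − PU + PR.
As a 12×6 matrix over Z this has rank 6, with invariant factors (1,1,1,1,1,1).

From H_k ≅ ker(∂_k) / im(∂_{k+1}) we obtain:

  H_0: rank C_0 − rank ∂_1 = 6 − 5 = 1, and the invariant factors of ∂_1 are all 1, so H_0 ≅ Z.
  H_1: rank ker ∂_1 − rank ∂_2 = (12 − 5) − 6 = 1, and the invariant factors of ∂_2 are all 1, so H_1 ≅ Z.
  H_2: rank ker ∂_2 − rank ∂_3 = (6 − 6) − 0 = 0, and there is no ∂_3, so H_2 ≅ 0.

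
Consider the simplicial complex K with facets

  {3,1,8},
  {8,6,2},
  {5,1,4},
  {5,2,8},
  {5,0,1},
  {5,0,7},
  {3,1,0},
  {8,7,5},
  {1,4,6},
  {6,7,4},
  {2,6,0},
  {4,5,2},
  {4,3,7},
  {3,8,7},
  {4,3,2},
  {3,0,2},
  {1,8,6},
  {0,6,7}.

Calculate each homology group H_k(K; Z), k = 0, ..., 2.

Take the total order 0 < 1 < 2 < 3 < 4 < 5 < 6 < 7 < 8 on the vertex set. Then K (dimension 2) consists of the simplices:

  0-simplices (9): [0], [1], [2], [3], [4], [5], [6], [7], [8]
  1-simplices (27): (27 of them)
  2-simplices (18): [0,1,3], [0,1,5], [0,2,3], [0,2,6], [0,5,7], [0,6,7], [1,3,8], [1,4,5], [1,4,6], [1,6,8], [2,3,4], [2,4,5], [2,5,8], [2,6,8], [3,4,7], [3,7,8], [4,6,7], [5,7,8]

so the chain groups are C_0 ≅ Z^9, C_1 ≅ Z^27, C_2 ≅ Z^18.

Boundary ∂_1: C_1 → C_0 is given by ∂[p,q] = [q] − [p].
This gives a 9×27 integer matrix of rank 8; reducing to Smith normal form yields diagonal entries (1,1,1,1,1,1,1,1).

∂_2: C_2 → C_1 acts by ∂[p,q,r] = [q,r] − [p,r] + [p,q]. For instance
  ∂[1,4,5] = [4,5] − [1,5] + [1,4],
  ∂[0,1,5] = [1,5] − [0,5] + [0,1].
The resulting 27×18 matrix has rank 17, and its Smith normal form has invariant factors (1,1,1,1,1,1,1,1,1,1,1,1,1,1,1,1,1).

From H_k ≅ ker(∂_k) / im(∂_{k+1}) we obtain:

  H_0: rank C_0 − rank ∂_1 = 9 − 8 = 1, and the invariant factors of ∂_1 are all 1, so H_0 ≅ Z.
  H_1: rank ker ∂_1 − rank ∂_2 = (27 − 8) − 17 = 2, and the invariant factors of ∂_2 are all 1, so H_1 ≅ Z^2.
  H_2: rank ker ∂_2 − rank ∂_3 = (18 − 17) − 0 = 1, and there is no ∂_3, so H_2 ≅ Z.

(K is a triangulation of the torus T^2.)

H_0 = Z,  H_1 = Z^2,  H_2 = Z.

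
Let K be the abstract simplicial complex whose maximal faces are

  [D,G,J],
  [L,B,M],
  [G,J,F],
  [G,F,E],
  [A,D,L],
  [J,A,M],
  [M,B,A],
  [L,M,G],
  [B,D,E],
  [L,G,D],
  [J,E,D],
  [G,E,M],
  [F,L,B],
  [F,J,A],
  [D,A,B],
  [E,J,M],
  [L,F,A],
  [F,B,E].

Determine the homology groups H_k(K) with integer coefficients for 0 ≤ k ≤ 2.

H_0 ≅ Z,  H_1 ≅ Z ⊕ Z/2Z,  H_2 = 0.

Take the total order A < B < D < E < F < G < J < L < M on the vertex set. Then K (dimension 2) consists of the simplices:

  0-simplices (9): A, B, D, E, F, G, J, L, M
  1-simplices (27): AB, AD, AF, AJ, AL, AM, BD, BE, BF, BL, BM, DE, DG, DJ, DL, EF, EG, EJ, EM, FG, FJ, FL, GJ, GL, GM, JM, LM
  2-simplices (18): ABD, ABM, ADL, AFJ, AFL, AJM, BDE, BEF, BFL, BLM, DEJ, DGJ, DGL, EFG, EGM, EJM, FGJ, GLM

giving chain groups C_0 ≅ Z^9, C_1 ≅ Z^27, C_2 ≅ Z^18.

∂_1: C_1 → C_0 is given by ∂[p,q] = [q] − [p].
The 9×27 boundary matrix has rank 8 and Smith normal form diag(1,1,1,1,1,1,1,1).

∂_2: C_2 → C_1 sends each 2-simplex [p,q,r] to [q,r] − [p,r] + [p,q]. For instance
  ∂BDE = DE − BE + BD,
  ∂EJM = JM − EM + EJ.
The resulting 27×18 matrix has rank 18, and its Smith normal form has invariant factors (1,1,1,1,1,1,1,1,1,1,1,1,1,1,1,1,1,2).

Now H_k = ker ∂_k / im ∂_{k+1}, so:

  H_0: rank C_0 − rank ∂_1 = 9 − 8 = 1, and the invariant factors of ∂_1 are all 1, so H_0 = Z.
  H_1: rank ker ∂_1 − rank ∂_2 = (27 − 8) − 18 = 1, and ∂_2 has invariant factor 2 > 1, so H_1 = Z ⊕ Z/2Z.
  H_2: rank ker ∂_2 − rank ∂_3 = (18 − 18) − 0 = 0, and there is no ∂_3, so H_2 = 0.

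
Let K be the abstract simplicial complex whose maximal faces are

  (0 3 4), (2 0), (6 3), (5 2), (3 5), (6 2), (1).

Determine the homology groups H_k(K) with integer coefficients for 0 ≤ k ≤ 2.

H_0 ≅ Z^2,  H_1 ≅ Z^2,  H_2 = 0.

Fix the vertex order 0 < 1 < 2 < 3 < 4 < 5 < 6 and write every simplex with vertices in increasing order. Then dim K = 2 and the simplices of K are:

  0-simplices (7): [0], [1], [2], [3], [4], [5], [6]
  1-simplices (8): [0,2], [0,3], [0,4], [2,5], [2,6], [3,4], [3,5], [3,6]
  2-simplices (1): [0,3,4]

so the chain groups are C_0 ≅ Z^7, C_1 ≅ Z^8, C_2 ≅ Z^1.

The boundary map ∂_1: C_1 → C_0 is given by ∂[p,q] = [q] − [p]. For instance
  ∂[3,6] = [6] − [3].
This gives a 7×8 integer matrix of rank 5; reducing to Smith normal form yields diagonal entries (1,1,1,1,1).

The boundary map ∂_2: C_2 → C_1 maps a triangle to the signed sum of its edges. For instance
  ∂[0,3,4] = [3,4] − [0,4] + [0,3].
The resulting 8×1 matrix has rank 1, and its Smith normal form has invariant factors (1).

Reading off H_k = ker ∂_k / im ∂_{k+1}:

  H_0: rank C_0 − rank ∂_1 = 7 − 5 = 2, and the invariant factors of ∂_1 are all 1, so H_0 = Z^2.
  H_1: rank ker ∂_1 − rank ∂_2 = (8 − 5) − 1 = 2, and the invariant factors of ∂_2 are all 1, so H_1 = Z^2.
  H_2: rank ker ∂_2 − rank ∂_3 = (1 − 1) − 0 = 0, and there is no ∂_3, so H_2 = 0.

As a check, the Euler characteristic is 7 − 8 + 1 = 0, which agrees with 2 − 2 + 0 = 0.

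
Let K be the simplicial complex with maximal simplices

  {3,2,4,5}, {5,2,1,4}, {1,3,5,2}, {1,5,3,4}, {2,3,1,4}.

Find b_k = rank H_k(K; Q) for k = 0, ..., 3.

Take the total order 1 < 2 < 3 < 4 < 5 on the vertex set. Then K (dimension 3) consists of the simplices:

  0-simplices (5): [1], [2], [3], [4], [5]
  1-simplices (10): [1,2], [1,3], [1,4], [1,5], [2,3], [2,4], [2,5], [3,4], [3,5], [4,5]
  2-simplices (10): [1,2,3], [1,2,4], [1,2,5], [1,3,4], [1,3,5], [1,4,5], [2,3,4], [2,3,5], [2,4,5], [3,4,5]
  3-simplices (5): [1,2,3,4], [1,2,3,5], [1,2,4,5], [1,3,4,5], [2,3,4,5]

giving chain groups C_0 ≅ Z^5, C_1 ≅ Z^10, C_2 ≅ Z^10, C_3 ≅ Z^5.

∂_1: C_1 → C_0 maps an edge to its endpoints' difference, ∂[p,q] = q − p. For instance
  ∂[1,2] = [2] − [1].
The resulting 5×10 matrix has rank 4, and its Smith normal form has invariant factors (1,1,1,1).

The boundary map ∂_2: C_2 → C_1 sends each 2-simplex [p,q,r] to [q,r] − [p,r] + [p,q]. For instance
  ∂[2,4,5] = [4,5] − [2,5] + [2,4],
  ∂[1,2,4] = [2,4] − [1,4] + [1,2].
As a 10×10 matrix over Z this has rank 6, with invariant factors (1,1,1,1,1,1).

∂_3: C_3 → C_2 sends each 3-simplex σ to the alternating sum Σ_i (−1)^i (σ with its i-th vertex removed). For instance
  ∂[1,2,4,5] = [2,4,5] − [1,4,5] + [1,2,5] − [1,2,4],
  ∂[1,2,3,5] = [2,3,5] − [1,3,5] + [1,2,5] − [1,2,3].
The resulting 10×5 matrix has rank 4, and its Smith normal form has invariant factors (1,1,1,1).

Computing H_k = (kernel of ∂_k) / (image of ∂_{k+1}):

  H_0: rank C_0 − rank ∂_1 = 5 − 4 = 1, and the invariant factors of ∂_1 are all 1, so H_0 ≅ Z.
  H_1: rank ker ∂_1 − rank ∂_2 = (10 − 4) − 6 = 0, and the invariant factors of ∂_2 are all 1, so H_1 ≅ 0.
  H_2: rank ker ∂_2 − rank ∂_3 = (10 − 6) − 4 = 0, and the invariant factors of ∂_3 are all 1, so H_2 ≅ 0.
  H_3: rank ker ∂_3 − rank ∂_4 = (5 − 4) − 0 = 1, and there is no ∂_4, so H_3 ≅ Z.

(K is a triangulation of the 3-sphere S^3.)

Hence the Betti numbers are b_0 = 1, b_1 = 0, b_2 = 0, b_3 = 1.

b_0 = 1, b_1 = 0, b_2 = 0, b_3 = 1.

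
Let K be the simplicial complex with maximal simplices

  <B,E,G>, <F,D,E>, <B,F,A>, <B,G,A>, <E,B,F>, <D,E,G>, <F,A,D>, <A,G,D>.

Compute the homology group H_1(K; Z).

H_1 ≅ 0.

Take the total order A < B < D < E < F < G on the vertex set. Then K (dimension 2) consists of the simplices:

  0-simplices (6): A, B, D, E, F, G
  1-simplices (12): AB, AD, AF, AG, BE, BF, BG, DE, DF, DG, EF, EG
  2-simplices (8): ABF, ABG, ADF, ADG, BEF, BEG, DEF, DEG

giving chain groups C_0 ≅ Z^6, C_1 ≅ Z^12, C_2 ≅ Z^8.

∂_1: C_1 → C_0 is given by ∂[p,q] = [q] − [p]. For instance
  ∂BG = G − B.
As a 6×12 matrix over Z this has rank 5, with invariant factors (1,1,1,1,1).

∂_2: C_2 → C_1 sends each 2-simplex [p,q,r] to [q,r] − [p,r] + [p,q]. For instance
  ∂DEG = EG − DG + DE,
  ∂ADF = DF − AF + AD.
The resulting 12×8 matrix has rank 7, and its Smith normal form has invariant factors (1,1,1,1,1,1,1).

Reading off H_k = ker ∂_k / im ∂_{k+1}:

  H_1: rank ker ∂_1 − rank ∂_2 = (12 − 5) − 7 = 0, and the invariant factors of ∂_2 are all 1, so H_1 = 0.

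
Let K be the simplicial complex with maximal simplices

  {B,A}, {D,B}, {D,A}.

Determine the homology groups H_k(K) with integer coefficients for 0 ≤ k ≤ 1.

H_0 = Z,  H_1 = Z.

Take the total order A < B < D on the vertex set. Then K (dimension 1) consists of the simplices:

  0-simplices (3): A, B, D
  1-simplices (3): AB, AD, BD

Hence C_0 ≅ Z^3, C_1 ≅ Z^3.

Boundary ∂_1: C_1 → C_0 is given by ∂[p,q] = [q] − [p].
The resulting 3×3 matrix has rank 2, and its Smith normal form has invariant factors (1,1).

Computing H_k = (kernel of ∂_k) / (image of ∂_{k+1}):

  H_0: rank C_0 − rank ∂_1 = 3 − 2 = 1, and the invariant factors of ∂_1 are all 1, so H_0 = Z.
  H_1: rank ker ∂_1 − rank ∂_2 = (3 − 2) − 0 = 1, and there is no ∂_2, so H_1 = Z.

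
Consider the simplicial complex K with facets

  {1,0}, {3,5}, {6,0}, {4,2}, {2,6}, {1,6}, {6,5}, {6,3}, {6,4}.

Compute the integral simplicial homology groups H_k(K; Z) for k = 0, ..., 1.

We work with the vertex ordering 0 < 1 < 2 < 3 < 4 < 5 < 6. The simplices of K, each written with vertices in increasing order, are:

  0-simplices (7): [0], [1], [2], [3], [4], [5], [6]
  1-simplices (9): [0,1], [0,6], [1,6], [2,4], [2,6], [3,5], [3,6], [4,6], [5,6]

so the chain groups are C_0 ≅ Z^7, C_1 ≅ Z^9.

Boundary ∂_1: C_1 → C_0 maps an edge to its endpoints' difference, ∂[p,q] = q − p. For instance
  ∂[2,4] = [4] − [2].
This gives a 7×9 integer matrix of rank 6; reducing to Smith normal form yields diagonal entries (1,1,1,1,1,1).

Now H_k = ker ∂_k / im ∂_{k+1}, so:

  H_0: rank C_0 − rank ∂_1 = 7 − 6 = 1, and the invariant factors of ∂_1 are all 1, so H_0 ≅ Z.
  H_1: rank ker ∂_1 − rank ∂_2 = (9 − 6) − 0 = 3, and there is no ∂_2, so H_1 ≅ Z^3.

(K is a triangulation of a wedge of 3 circles.)

H_0 ≅ Z,  H_1 ≅ Z^3.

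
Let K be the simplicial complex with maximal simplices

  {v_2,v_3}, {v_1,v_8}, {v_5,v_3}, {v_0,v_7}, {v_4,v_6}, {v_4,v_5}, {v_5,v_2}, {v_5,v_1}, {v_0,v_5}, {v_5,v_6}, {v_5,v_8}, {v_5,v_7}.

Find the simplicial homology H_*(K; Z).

We work with the vertex ordering v_0 < v_1 < v_2 < v_3 < v_4 < v_5 < v_6 < v_7 < v_8. The simplices of K, each written with vertices in increasing order, are:

  0-simplices (9): [v_0], [v_1], [v_2], [v_3], [v_4], [v_5], [v_6], [v_7], [v_8]
  1-simplices (12): [v_0,v_5], [v_0,v_7], [v_1,v_5], [v_1,v_8], [v_2,v_3], [v_2,v_5], [v_3,v_5], [v_4,v_5], [v_4,v_6], [v_5,v_6], [v_5,v_7], [v_5,v_8]

Hence C_0 ≅ Z^9, C_1 ≅ Z^12.

Boundary ∂_1: C_1 → C_0 is given by ∂[p,q] = [q] − [p].
As a 9×12 matrix over Z this has rank 8, with invariant factors (1,1,1,1,1,1,1,1).

From H_k ≅ ker(∂_k) / im(∂_{k+1}) we obtain:

  H_0: rank C_0 − rank ∂_1 = 9 − 8 = 1, and the invariant factors of ∂_1 are all 1, so H_0 = Z.
  H_1: rank ker ∂_1 − rank ∂_2 = (12 − 8) − 0 = 4, and there is no ∂_2, so H_1 = Z^4.

(K is a triangulation of a wedge of 4 circles.)

H_0 ≅ Z,  H_1 ≅ Z^4.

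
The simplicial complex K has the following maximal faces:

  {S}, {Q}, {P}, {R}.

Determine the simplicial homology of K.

Take the total order P < Q < R < S on the vertex set. Then K (dimension 0) consists of the simplices:

  0-simplices (4): P, Q, R, S

Hence C_0 ≅ Z^4.

From H_k ≅ ker(∂_k) / im(∂_{k+1}) we obtain:

  H_0: rank C_0 − rank ∂_1 = 4 − 0 = 4, and there is no ∂_1, so H_0 ≅ Z^4.

H_0 ≅ Z^4.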